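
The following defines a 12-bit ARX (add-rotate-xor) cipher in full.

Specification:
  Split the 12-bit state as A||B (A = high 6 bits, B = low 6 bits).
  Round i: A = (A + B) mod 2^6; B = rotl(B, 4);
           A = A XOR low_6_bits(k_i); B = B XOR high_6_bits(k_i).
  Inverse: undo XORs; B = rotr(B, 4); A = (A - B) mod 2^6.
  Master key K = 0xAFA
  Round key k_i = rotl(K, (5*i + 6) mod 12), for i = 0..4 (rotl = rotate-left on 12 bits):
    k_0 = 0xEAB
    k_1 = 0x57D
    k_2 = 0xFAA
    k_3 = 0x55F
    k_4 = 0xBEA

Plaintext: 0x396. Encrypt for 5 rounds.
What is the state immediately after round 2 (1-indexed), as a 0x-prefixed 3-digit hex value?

0x4E2

s_0 = plaintext = 0x396
s_1 = Round(s_0, k_0) = 0x3DF
s_2 = Round(s_1, k_1) = 0x4E2
s_3 = Round(s_2, k_2) = 0x7D6
s_4 = Round(s_3, k_3) = 0xAB0
s_5 = Round(s_4, k_4) = 0xC23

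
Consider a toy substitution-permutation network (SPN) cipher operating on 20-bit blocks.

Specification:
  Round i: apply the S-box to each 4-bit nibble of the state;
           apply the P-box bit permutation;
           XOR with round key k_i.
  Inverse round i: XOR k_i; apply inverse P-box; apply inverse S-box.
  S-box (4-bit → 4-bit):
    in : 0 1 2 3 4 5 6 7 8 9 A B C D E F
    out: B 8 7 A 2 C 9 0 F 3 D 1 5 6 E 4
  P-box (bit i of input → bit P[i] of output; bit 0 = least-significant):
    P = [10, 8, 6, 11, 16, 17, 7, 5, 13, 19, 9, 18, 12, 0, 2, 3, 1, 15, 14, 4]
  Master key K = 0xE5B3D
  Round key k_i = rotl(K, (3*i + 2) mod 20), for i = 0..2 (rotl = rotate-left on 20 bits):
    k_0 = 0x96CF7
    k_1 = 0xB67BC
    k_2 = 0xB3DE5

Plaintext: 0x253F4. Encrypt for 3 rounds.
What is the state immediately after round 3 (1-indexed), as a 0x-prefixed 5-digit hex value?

0x6905C

s_0 = plaintext = 0x253F4
s_1 = Round(s_0, k_0) = 0x5AD79
s_2 = Round(s_1, k_1) = 0x330A0
s_3 = Round(s_2, k_2) = 0x6905C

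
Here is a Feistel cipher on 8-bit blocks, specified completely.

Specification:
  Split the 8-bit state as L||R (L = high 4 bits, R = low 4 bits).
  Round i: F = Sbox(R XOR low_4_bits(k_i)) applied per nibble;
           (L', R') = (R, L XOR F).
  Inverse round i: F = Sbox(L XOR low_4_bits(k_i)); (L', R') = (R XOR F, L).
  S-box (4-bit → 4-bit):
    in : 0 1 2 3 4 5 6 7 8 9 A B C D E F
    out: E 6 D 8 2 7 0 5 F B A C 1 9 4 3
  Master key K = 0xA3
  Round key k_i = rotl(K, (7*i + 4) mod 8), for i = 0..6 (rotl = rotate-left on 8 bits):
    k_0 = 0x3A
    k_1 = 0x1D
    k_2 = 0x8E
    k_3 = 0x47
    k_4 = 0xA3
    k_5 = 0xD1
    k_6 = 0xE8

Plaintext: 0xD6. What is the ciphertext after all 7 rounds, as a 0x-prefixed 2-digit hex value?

0x62

s_0 = plaintext = 0xD6
s_1 = Round(s_0, k_0) = 0x6C
s_2 = Round(s_1, k_1) = 0xC0
s_3 = Round(s_2, k_2) = 0x08
s_4 = Round(s_3, k_3) = 0x83
s_5 = Round(s_4, k_4) = 0x36
s_6 = Round(s_5, k_5) = 0x66
s_7 = Round(s_6, k_6) = 0x62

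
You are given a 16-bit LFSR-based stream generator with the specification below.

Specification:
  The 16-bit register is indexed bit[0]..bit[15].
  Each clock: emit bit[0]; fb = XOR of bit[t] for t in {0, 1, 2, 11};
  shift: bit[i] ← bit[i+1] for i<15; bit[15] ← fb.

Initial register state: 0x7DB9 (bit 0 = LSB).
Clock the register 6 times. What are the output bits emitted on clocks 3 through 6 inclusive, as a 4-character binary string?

reg_0 = 0x7DB9
clock 1: out=1, reg = 0x3EDC
clock 2: out=0, reg = 0x1F6E
clock 3: out=0, reg = 0x8FB7
clock 4: out=1, reg = 0x47DB
clock 5: out=1, reg = 0x23ED
clock 6: out=1, reg = 0x11F6

0111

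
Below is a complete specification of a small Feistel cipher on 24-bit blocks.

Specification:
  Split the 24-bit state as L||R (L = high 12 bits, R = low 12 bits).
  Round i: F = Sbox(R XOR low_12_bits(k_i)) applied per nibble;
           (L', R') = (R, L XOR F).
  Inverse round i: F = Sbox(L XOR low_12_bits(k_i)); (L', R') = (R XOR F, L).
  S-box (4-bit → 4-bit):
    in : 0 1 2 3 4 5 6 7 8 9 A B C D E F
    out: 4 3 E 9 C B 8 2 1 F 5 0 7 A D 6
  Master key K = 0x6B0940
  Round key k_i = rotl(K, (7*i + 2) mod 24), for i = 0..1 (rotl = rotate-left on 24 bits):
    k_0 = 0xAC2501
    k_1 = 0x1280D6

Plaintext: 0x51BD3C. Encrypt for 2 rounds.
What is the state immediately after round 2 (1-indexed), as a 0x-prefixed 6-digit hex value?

s_0 = plaintext = 0x51BD3C
s_1 = Round(s_0, k_0) = 0xD3C481
s_2 = Round(s_1, k_1) = 0x48118E

0x48118E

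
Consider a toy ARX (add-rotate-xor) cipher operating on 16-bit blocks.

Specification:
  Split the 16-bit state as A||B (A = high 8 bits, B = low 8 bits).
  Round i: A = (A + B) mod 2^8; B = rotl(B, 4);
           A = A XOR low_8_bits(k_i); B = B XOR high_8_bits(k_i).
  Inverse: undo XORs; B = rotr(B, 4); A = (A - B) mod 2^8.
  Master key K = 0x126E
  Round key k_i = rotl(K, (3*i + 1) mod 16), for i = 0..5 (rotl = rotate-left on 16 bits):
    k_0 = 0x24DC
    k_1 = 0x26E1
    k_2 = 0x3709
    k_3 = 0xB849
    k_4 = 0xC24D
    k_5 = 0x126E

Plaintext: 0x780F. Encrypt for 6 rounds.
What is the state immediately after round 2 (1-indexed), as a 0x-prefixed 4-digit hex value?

s_0 = plaintext = 0x780F
s_1 = Round(s_0, k_0) = 0x5BD4
s_2 = Round(s_1, k_1) = 0xCE6B
s_3 = Round(s_2, k_2) = 0x3081
s_4 = Round(s_3, k_3) = 0xF8A0
s_5 = Round(s_4, k_4) = 0xD5C8
s_6 = Round(s_5, k_5) = 0xF39E

0xCE6B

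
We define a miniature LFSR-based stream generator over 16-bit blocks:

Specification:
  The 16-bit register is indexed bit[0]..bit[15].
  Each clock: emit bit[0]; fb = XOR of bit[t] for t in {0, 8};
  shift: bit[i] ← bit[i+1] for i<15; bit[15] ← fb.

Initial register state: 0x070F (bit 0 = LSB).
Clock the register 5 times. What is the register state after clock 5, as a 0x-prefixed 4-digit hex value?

reg_0 = 0x070F
clock 1: out=1, reg = 0x0387
clock 2: out=1, reg = 0x01C3
clock 3: out=1, reg = 0x00E1
clock 4: out=1, reg = 0x8070
clock 5: out=0, reg = 0x4038

0x4038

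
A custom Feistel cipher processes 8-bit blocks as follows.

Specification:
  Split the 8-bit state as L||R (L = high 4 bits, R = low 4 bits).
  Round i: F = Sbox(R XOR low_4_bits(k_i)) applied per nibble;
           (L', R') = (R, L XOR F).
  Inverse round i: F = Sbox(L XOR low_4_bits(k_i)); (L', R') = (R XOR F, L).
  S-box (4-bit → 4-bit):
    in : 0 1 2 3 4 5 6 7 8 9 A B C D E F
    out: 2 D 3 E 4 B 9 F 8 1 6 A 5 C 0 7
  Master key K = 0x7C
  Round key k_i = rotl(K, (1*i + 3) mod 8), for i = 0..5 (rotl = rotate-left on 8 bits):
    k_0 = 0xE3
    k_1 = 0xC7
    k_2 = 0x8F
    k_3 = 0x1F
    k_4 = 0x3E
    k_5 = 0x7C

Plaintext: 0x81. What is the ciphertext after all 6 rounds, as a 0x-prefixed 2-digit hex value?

s_0 = plaintext = 0x81
s_1 = Round(s_0, k_0) = 0x1B
s_2 = Round(s_1, k_1) = 0xB4
s_3 = Round(s_2, k_2) = 0x41
s_4 = Round(s_3, k_3) = 0x14
s_5 = Round(s_4, k_4) = 0x47
s_6 = Round(s_5, k_5) = 0x7E

0x7E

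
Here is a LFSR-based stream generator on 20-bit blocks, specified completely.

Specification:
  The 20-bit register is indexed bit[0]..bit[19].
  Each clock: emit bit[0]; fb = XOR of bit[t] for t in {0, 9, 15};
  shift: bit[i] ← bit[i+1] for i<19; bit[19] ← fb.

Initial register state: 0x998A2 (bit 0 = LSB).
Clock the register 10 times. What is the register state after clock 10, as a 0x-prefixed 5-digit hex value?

0xF7666

reg_0 = 0x998A2
clock 1: out=0, reg = 0xCCC51
clock 2: out=1, reg = 0x66628
clock 3: out=0, reg = 0xB3314
clock 4: out=0, reg = 0xD998A
clock 5: out=0, reg = 0xECCC5
clock 6: out=1, reg = 0x76662
clock 7: out=0, reg = 0xBB331
clock 8: out=1, reg = 0xDD998
clock 9: out=0, reg = 0xEECCC
clock 10: out=0, reg = 0xF7666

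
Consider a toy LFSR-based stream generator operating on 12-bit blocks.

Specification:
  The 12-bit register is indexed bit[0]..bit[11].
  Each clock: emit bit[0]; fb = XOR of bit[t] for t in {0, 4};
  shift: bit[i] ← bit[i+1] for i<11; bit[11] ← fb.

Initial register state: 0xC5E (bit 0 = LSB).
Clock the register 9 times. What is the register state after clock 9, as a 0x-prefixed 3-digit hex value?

reg_0 = 0xC5E
clock 1: out=0, reg = 0xE2F
clock 2: out=1, reg = 0xF17
clock 3: out=1, reg = 0x78B
clock 4: out=1, reg = 0xBC5
clock 5: out=1, reg = 0xDE2
clock 6: out=0, reg = 0x6F1
clock 7: out=1, reg = 0x378
clock 8: out=0, reg = 0x9BC
clock 9: out=0, reg = 0xCDE

0xCDE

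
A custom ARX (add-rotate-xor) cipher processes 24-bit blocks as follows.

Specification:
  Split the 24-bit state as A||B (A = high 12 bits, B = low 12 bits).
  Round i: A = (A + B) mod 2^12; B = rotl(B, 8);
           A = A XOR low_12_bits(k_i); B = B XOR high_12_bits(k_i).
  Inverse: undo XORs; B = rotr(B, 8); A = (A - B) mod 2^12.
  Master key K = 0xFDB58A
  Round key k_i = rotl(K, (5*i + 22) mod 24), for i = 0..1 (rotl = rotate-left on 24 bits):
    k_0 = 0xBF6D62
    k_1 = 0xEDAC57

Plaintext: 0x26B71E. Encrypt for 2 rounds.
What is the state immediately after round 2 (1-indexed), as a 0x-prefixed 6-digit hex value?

s_0 = plaintext = 0x26B71E
s_1 = Round(s_0, k_0) = 0x4EB587
s_2 = Round(s_1, k_1) = 0x625982

0x625982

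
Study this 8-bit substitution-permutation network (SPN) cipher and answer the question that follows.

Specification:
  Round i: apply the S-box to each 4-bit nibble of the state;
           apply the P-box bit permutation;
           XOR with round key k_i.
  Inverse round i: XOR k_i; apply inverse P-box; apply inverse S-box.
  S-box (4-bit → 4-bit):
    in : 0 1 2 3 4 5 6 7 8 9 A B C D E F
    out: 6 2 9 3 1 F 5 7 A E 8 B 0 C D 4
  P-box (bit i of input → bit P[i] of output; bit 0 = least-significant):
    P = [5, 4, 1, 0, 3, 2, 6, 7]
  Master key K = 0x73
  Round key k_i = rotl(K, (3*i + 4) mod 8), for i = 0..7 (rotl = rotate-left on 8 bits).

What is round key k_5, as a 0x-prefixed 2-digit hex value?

0x9B

K = 0x73
k_0 = rotl(K, (3*0+4) mod 8) = rotl(K, 4) = 0x37
k_1 = rotl(K, (3*1+4) mod 8) = rotl(K, 7) = 0xB9
k_2 = rotl(K, (3*2+4) mod 8) = rotl(K, 2) = 0xCD
k_3 = rotl(K, (3*3+4) mod 8) = rotl(K, 5) = 0x6E
k_4 = rotl(K, (3*4+4) mod 8) = rotl(K, 0) = 0x73
k_5 = rotl(K, (3*5+4) mod 8) = rotl(K, 3) = 0x9B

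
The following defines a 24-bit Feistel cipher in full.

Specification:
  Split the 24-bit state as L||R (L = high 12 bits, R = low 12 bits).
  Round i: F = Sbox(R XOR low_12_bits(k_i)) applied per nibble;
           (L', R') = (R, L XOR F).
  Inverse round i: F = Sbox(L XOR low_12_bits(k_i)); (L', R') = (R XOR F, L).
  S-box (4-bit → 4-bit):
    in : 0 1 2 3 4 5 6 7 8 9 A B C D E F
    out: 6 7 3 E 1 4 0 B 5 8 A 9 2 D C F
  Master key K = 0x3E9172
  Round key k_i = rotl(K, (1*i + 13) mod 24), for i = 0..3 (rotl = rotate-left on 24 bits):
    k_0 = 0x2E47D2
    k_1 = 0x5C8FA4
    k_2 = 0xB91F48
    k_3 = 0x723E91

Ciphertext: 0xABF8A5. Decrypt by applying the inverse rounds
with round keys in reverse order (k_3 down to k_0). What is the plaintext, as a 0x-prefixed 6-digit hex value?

s_0 = ciphertext = 0xABF8A5
s_1 = InvRound(s_0, k_3) = 0x999ABF
s_2 = InvRound(s_1, k_2) = 0xA68999
s_3 = InvRound(s_2, k_1) = 0xDBBA68
s_4 = InvRound(s_3, k_0) = 0x060DBB

0x060DBB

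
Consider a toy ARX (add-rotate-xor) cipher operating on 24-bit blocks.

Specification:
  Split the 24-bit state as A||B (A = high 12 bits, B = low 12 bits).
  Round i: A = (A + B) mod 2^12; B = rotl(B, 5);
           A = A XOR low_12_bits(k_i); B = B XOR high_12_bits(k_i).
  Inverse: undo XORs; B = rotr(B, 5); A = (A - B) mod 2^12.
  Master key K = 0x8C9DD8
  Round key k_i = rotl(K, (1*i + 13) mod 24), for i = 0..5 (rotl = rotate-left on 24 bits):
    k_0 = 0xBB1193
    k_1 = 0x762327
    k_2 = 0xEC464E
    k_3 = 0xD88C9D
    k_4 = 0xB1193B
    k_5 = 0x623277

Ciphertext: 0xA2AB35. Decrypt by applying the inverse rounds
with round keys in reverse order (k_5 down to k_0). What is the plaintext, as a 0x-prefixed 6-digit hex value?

0x5AEC3D

s_0 = ciphertext = 0xA2AB35
s_1 = InvRound(s_0, k_5) = 0xCF5B68
s_2 = InvRound(s_1, k_4) = 0x94BC83
s_3 = InvRound(s_2, k_3) = 0x04E588
s_4 = InvRound(s_3, k_2) = 0xFA665A
s_5 = InvRound(s_4, k_1) = 0x078C09
s_6 = InvRound(s_5, k_0) = 0x5AEC3D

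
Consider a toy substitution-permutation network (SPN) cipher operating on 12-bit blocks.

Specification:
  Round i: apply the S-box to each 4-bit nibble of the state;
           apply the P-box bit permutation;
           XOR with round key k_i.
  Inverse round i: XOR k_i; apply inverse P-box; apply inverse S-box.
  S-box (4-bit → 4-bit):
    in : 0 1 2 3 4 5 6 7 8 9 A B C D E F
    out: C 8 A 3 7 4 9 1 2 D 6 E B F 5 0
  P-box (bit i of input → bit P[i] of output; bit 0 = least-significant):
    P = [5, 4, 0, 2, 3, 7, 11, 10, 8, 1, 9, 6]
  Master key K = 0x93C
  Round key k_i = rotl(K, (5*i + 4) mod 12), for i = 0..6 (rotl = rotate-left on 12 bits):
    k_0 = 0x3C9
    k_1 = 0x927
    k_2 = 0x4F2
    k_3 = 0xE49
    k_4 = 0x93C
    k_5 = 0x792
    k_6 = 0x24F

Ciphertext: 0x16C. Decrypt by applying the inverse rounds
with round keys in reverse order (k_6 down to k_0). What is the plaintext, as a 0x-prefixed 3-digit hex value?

0x5D0

s_0 = ciphertext = 0x16C
s_1 = InvRound(s_0, k_6) = 0x4FE
s_2 = InvRound(s_1, k_5) = 0x976
s_3 = InvRound(s_2, k_4) = 0x27F
s_4 = InvRound(s_3, k_3) = 0x80C
s_5 = InvRound(s_4, k_2) = 0x2DC
s_6 = InvRound(s_5, k_1) = 0xD44
s_7 = InvRound(s_6, k_0) = 0x5D0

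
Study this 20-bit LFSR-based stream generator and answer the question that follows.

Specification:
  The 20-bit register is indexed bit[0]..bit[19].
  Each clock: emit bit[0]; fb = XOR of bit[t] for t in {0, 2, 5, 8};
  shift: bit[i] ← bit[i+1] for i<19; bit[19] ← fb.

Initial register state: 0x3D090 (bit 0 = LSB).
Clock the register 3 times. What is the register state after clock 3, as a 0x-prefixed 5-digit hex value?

reg_0 = 0x3D090
clock 1: out=0, reg = 0x1E848
clock 2: out=0, reg = 0x0F424
clock 3: out=0, reg = 0x07A12

0x07A12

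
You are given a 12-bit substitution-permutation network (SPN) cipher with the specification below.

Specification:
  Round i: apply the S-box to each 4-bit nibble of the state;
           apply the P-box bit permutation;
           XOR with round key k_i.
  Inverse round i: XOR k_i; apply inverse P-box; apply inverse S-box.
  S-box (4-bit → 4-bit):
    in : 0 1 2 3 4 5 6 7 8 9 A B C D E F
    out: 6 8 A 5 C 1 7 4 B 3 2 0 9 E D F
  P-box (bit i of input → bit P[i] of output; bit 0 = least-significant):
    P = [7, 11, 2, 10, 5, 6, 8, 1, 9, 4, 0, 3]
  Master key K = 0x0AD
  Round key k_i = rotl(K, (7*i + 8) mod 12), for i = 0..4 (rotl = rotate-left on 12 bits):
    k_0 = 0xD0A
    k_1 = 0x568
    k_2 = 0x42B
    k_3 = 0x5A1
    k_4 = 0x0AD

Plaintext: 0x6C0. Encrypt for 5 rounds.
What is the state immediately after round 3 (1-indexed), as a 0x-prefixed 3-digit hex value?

0xB35

s_0 = plaintext = 0x6C0
s_1 = Round(s_0, k_0) = 0x73D
s_2 = Round(s_1, k_1) = 0x84D
s_3 = Round(s_2, k_2) = 0xB35
s_4 = Round(s_3, k_3) = 0x401
s_5 = Round(s_4, k_4) = 0x5E4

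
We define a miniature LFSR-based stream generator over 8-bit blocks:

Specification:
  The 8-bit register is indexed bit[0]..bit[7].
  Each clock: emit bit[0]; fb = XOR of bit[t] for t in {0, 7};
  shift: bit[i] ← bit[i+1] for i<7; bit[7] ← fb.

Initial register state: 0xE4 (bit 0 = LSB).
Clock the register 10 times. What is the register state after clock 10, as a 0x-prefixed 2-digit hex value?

0xA8

reg_0 = 0xE4
clock 1: out=0, reg = 0xF2
clock 2: out=0, reg = 0xF9
clock 3: out=1, reg = 0x7C
clock 4: out=0, reg = 0x3E
clock 5: out=0, reg = 0x1F
clock 6: out=1, reg = 0x8F
clock 7: out=1, reg = 0x47
clock 8: out=1, reg = 0xA3
clock 9: out=1, reg = 0x51
clock 10: out=1, reg = 0xA8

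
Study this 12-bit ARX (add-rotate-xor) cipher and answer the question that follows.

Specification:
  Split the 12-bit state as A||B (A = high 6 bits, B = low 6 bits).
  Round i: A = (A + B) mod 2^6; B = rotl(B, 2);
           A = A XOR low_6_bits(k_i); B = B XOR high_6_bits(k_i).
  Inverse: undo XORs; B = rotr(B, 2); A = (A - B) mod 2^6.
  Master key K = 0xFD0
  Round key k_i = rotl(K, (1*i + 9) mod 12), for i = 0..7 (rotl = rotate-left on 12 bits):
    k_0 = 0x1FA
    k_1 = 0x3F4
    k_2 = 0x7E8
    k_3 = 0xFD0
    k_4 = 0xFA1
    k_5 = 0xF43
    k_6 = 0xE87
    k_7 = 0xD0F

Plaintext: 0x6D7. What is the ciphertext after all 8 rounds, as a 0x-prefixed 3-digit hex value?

0x850

s_0 = plaintext = 0x6D7
s_1 = Round(s_0, k_0) = 0x21A
s_2 = Round(s_1, k_1) = 0x5A6
s_3 = Round(s_2, k_2) = 0x505
s_4 = Round(s_3, k_3) = 0x26B
s_5 = Round(s_4, k_4) = 0x550
s_6 = Round(s_5, k_5) = 0x9BC
s_7 = Round(s_6, k_6) = 0x949
s_8 = Round(s_7, k_7) = 0x850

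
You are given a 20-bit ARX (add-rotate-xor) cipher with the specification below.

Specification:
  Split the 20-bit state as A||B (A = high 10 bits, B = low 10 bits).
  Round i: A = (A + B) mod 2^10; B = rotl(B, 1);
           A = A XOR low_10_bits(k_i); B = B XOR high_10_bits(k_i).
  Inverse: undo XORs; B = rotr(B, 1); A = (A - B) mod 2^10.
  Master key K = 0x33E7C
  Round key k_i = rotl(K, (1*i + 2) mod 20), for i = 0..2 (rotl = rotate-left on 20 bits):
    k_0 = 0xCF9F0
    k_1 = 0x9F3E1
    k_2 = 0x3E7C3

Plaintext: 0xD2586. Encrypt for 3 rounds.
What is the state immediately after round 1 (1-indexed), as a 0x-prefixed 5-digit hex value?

0x4FC32

s_0 = plaintext = 0xD2586
s_1 = Round(s_0, k_0) = 0x4FC32
s_2 = Round(s_1, k_1) = 0xA4218
s_3 = Round(s_2, k_2) = 0xDACC8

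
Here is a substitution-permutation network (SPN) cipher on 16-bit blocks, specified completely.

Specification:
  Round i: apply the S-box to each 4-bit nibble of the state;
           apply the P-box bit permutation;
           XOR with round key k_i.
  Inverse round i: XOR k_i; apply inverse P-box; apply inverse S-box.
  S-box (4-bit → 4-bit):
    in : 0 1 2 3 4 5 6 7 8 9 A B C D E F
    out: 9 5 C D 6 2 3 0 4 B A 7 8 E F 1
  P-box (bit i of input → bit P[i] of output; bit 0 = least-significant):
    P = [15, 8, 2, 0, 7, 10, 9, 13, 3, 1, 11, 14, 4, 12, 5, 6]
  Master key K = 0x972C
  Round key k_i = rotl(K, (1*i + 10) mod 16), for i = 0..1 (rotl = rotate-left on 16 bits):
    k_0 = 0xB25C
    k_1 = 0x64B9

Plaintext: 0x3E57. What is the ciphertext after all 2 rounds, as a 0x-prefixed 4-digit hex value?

0x8FA3

s_0 = plaintext = 0x3E57
s_1 = Round(s_0, k_0) = 0xFE26
s_2 = Round(s_1, k_1) = 0x8FA3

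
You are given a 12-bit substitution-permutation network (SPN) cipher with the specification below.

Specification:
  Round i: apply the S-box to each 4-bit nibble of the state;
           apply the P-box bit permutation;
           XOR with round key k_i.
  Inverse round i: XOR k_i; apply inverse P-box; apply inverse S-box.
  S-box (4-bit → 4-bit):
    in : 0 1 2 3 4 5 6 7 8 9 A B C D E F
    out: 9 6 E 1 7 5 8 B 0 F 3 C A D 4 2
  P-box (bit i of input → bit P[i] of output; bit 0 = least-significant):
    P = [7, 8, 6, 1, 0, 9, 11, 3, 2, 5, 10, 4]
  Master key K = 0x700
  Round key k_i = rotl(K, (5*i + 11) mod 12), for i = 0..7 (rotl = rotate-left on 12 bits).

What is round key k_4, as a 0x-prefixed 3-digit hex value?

0x038

K = 0x700
k_0 = rotl(K, (5*0+11) mod 12) = rotl(K, 11) = 0x380
k_1 = rotl(K, (5*1+11) mod 12) = rotl(K, 4) = 0x007
k_2 = rotl(K, (5*2+11) mod 12) = rotl(K, 9) = 0x0E0
k_3 = rotl(K, (5*3+11) mod 12) = rotl(K, 2) = 0xC01
k_4 = rotl(K, (5*4+11) mod 12) = rotl(K, 7) = 0x038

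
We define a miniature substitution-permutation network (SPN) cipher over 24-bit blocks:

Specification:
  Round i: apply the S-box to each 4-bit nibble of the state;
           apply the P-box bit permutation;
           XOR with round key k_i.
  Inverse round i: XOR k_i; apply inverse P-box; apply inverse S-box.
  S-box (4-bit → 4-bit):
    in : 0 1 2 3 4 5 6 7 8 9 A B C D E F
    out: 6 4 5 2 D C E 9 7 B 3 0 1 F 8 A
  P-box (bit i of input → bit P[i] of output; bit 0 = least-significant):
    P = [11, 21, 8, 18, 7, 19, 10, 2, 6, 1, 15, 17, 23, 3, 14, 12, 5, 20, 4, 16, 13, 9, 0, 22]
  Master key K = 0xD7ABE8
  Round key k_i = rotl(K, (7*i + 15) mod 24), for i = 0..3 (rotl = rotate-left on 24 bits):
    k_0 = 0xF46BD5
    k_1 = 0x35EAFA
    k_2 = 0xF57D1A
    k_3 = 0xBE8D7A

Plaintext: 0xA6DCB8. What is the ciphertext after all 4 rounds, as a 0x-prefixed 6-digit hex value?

0xB22377

s_0 = plaintext = 0xA6DCB8
s_1 = Round(s_0, k_0) = 0x45108D
s_2 = Round(s_1, k_1) = 0x580769
s_3 = Round(s_2, k_2) = 0x8B3167
s_4 = Round(s_3, k_3) = 0xB22377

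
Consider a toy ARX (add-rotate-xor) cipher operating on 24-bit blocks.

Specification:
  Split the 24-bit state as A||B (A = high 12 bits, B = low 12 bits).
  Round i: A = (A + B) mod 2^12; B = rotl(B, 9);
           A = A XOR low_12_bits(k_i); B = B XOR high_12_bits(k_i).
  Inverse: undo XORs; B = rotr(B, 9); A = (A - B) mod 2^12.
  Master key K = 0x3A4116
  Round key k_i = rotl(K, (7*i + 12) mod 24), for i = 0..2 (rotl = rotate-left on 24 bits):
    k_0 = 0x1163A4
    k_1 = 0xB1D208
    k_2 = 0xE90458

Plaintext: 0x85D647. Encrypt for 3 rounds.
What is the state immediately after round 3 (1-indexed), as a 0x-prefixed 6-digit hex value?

s_0 = plaintext = 0x85D647
s_1 = Round(s_0, k_0) = 0xD00FDE
s_2 = Round(s_1, k_1) = 0xED66E6
s_3 = Round(s_2, k_2) = 0x1E424C

0x1E424C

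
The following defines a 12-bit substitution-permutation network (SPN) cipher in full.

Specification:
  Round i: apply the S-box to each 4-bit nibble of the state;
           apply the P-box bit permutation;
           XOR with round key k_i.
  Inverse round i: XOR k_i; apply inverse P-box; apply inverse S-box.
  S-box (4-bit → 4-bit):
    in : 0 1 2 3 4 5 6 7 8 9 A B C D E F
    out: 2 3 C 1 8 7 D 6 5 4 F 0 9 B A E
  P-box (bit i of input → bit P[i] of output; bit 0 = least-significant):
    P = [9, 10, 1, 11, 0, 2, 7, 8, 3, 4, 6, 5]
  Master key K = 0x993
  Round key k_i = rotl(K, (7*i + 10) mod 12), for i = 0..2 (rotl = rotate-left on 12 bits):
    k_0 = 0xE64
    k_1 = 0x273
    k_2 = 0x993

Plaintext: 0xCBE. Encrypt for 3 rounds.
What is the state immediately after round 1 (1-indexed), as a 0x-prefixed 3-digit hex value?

0x24C

s_0 = plaintext = 0xCBE
s_1 = Round(s_0, k_0) = 0x24C
s_2 = Round(s_1, k_1) = 0x913
s_3 = Round(s_2, k_2) = 0xBD6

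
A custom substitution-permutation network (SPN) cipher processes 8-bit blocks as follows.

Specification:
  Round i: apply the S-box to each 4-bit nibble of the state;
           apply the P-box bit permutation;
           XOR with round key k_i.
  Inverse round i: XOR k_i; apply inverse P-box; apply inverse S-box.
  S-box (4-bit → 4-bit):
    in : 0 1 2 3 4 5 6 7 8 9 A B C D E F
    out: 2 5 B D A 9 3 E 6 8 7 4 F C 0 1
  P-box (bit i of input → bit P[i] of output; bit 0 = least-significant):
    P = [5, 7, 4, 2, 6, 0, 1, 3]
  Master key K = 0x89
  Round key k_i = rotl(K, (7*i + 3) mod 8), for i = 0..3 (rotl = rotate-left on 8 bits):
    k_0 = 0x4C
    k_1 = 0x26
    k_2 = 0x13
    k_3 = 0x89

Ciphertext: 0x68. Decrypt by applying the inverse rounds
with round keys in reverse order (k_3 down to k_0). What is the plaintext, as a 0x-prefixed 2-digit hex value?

0x05

s_0 = ciphertext = 0x68
s_1 = InvRound(s_0, k_3) = 0x66
s_2 = InvRound(s_1, k_2) = 0x63
s_3 = InvRound(s_2, k_1) = 0x69
s_4 = InvRound(s_3, k_0) = 0x05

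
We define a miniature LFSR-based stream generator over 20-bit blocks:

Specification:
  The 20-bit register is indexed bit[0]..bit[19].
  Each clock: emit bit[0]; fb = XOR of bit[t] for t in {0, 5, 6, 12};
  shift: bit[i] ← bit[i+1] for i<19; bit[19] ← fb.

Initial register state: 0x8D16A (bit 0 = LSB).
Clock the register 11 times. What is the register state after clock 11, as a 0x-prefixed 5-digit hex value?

0xA531A

reg_0 = 0x8D16A
clock 1: out=0, reg = 0xC68B5
clock 2: out=1, reg = 0x6345A
clock 3: out=0, reg = 0x31A2D
clock 4: out=1, reg = 0x98D16
clock 5: out=0, reg = 0x4C68B
clock 6: out=1, reg = 0xA6345
clock 7: out=1, reg = 0x531A2
clock 8: out=0, reg = 0x298D1
clock 9: out=1, reg = 0x94C68
clock 10: out=0, reg = 0x4A634
clock 11: out=0, reg = 0xA531A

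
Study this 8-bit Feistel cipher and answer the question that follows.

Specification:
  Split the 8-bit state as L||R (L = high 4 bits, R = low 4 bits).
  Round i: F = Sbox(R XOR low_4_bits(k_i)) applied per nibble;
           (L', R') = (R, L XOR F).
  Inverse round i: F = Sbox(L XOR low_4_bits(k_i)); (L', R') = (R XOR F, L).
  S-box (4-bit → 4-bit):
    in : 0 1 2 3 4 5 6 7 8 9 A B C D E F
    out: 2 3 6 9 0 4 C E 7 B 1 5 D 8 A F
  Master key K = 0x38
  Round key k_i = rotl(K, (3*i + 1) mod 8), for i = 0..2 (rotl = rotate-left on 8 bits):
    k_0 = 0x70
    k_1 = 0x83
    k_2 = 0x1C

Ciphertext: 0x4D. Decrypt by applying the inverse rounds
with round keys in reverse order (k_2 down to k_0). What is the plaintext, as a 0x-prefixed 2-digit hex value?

0x5F

s_0 = ciphertext = 0x4D
s_1 = InvRound(s_0, k_2) = 0xA4
s_2 = InvRound(s_1, k_1) = 0xFA
s_3 = InvRound(s_2, k_0) = 0x5F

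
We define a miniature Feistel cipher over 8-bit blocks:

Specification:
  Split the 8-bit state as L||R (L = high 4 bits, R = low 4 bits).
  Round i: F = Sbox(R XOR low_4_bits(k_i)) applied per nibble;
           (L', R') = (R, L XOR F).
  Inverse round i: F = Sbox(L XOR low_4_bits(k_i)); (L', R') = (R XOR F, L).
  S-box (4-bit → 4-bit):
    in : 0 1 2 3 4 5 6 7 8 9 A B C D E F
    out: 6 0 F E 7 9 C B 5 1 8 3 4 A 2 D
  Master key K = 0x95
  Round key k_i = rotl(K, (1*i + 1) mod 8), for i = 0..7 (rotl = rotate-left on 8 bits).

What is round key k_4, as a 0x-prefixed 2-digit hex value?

K = 0x95
k_0 = rotl(K, (1*0+1) mod 8) = rotl(K, 1) = 0x2B
k_1 = rotl(K, (1*1+1) mod 8) = rotl(K, 2) = 0x56
k_2 = rotl(K, (1*2+1) mod 8) = rotl(K, 3) = 0xAC
k_3 = rotl(K, (1*3+1) mod 8) = rotl(K, 4) = 0x59
k_4 = rotl(K, (1*4+1) mod 8) = rotl(K, 5) = 0xB2

0xB2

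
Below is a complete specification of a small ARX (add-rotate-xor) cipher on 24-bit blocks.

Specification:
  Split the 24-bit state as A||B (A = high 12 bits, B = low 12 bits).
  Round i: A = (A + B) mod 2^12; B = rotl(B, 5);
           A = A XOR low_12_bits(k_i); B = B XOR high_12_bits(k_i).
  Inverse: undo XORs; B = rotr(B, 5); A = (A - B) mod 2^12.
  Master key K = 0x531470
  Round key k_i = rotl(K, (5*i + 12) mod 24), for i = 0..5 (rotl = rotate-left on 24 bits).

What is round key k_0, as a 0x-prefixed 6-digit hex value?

K = 0x531470
k_0 = rotl(K, (5*0+12) mod 24) = rotl(K, 12) = 0x470531

0x470531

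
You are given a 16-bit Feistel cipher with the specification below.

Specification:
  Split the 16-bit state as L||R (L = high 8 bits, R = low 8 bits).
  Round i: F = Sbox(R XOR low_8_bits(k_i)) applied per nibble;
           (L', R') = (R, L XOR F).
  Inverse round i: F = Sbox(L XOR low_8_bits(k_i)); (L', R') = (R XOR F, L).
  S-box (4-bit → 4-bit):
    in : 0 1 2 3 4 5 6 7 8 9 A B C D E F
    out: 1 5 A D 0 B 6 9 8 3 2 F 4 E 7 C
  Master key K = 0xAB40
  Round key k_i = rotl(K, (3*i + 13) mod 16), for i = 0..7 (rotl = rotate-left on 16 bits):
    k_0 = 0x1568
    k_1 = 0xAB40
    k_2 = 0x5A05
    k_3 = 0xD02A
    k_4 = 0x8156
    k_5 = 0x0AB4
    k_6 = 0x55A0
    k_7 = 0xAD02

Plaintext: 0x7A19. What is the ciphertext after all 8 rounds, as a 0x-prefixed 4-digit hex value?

s_0 = plaintext = 0x7A19
s_1 = Round(s_0, k_0) = 0x19EF
s_2 = Round(s_1, k_1) = 0xEF35
s_3 = Round(s_2, k_2) = 0x353E
s_4 = Round(s_3, k_3) = 0x3E65
s_5 = Round(s_4, k_4) = 0x65E3
s_6 = Round(s_5, k_5) = 0xE3DC
s_7 = Round(s_6, k_6) = 0xDC77
s_8 = Round(s_7, k_7) = 0x7747

0x7747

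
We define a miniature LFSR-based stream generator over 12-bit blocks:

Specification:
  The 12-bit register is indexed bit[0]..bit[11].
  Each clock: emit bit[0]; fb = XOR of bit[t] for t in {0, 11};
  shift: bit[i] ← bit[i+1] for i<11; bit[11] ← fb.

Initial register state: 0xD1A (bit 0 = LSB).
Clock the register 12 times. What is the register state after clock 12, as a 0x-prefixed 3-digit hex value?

0xB09

reg_0 = 0xD1A
clock 1: out=0, reg = 0xE8D
clock 2: out=1, reg = 0x746
clock 3: out=0, reg = 0x3A3
clock 4: out=1, reg = 0x9D1
clock 5: out=1, reg = 0x4E8
clock 6: out=0, reg = 0x274
clock 7: out=0, reg = 0x13A
clock 8: out=0, reg = 0x09D
clock 9: out=1, reg = 0x84E
clock 10: out=0, reg = 0xC27
clock 11: out=1, reg = 0x613
clock 12: out=1, reg = 0xB09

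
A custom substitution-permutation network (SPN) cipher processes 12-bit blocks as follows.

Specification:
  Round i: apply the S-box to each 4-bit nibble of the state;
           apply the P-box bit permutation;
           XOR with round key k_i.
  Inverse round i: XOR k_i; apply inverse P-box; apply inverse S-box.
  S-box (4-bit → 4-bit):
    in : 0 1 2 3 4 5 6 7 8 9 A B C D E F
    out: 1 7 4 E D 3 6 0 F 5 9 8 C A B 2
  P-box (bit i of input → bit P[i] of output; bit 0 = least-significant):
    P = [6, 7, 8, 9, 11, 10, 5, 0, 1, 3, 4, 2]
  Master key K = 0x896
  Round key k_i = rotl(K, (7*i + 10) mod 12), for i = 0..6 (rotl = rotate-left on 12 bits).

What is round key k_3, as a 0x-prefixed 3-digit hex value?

K = 0x896
k_0 = rotl(K, (7*0+10) mod 12) = rotl(K, 10) = 0xA25
k_1 = rotl(K, (7*1+10) mod 12) = rotl(K, 5) = 0x2D1
k_2 = rotl(K, (7*2+10) mod 12) = rotl(K, 0) = 0x896
k_3 = rotl(K, (7*3+10) mod 12) = rotl(K, 7) = 0xB44

0xB44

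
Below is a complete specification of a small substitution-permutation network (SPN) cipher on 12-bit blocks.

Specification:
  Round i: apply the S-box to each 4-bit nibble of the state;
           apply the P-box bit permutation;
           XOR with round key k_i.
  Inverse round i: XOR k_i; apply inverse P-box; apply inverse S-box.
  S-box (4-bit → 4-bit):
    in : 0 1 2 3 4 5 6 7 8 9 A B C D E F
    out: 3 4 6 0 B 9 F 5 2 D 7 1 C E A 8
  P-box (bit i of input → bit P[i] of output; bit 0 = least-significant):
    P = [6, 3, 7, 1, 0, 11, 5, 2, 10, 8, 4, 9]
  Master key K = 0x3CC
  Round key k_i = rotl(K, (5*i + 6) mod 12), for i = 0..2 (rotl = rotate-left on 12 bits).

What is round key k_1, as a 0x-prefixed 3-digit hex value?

K = 0x3CC
k_0 = rotl(K, (5*0+6) mod 12) = rotl(K, 6) = 0x30F
k_1 = rotl(K, (5*1+6) mod 12) = rotl(K, 11) = 0x1E6

0x1E6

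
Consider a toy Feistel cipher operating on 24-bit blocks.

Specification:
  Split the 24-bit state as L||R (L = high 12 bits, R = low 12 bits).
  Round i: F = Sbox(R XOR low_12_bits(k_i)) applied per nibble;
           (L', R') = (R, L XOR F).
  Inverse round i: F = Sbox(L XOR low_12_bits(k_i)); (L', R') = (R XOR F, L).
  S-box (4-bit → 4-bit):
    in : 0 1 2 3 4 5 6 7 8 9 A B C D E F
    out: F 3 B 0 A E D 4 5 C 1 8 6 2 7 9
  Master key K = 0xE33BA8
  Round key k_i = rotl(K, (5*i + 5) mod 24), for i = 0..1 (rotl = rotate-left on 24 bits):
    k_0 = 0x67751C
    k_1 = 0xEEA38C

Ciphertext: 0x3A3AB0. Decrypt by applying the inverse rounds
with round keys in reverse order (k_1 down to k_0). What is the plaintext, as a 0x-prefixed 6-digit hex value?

s_0 = ciphertext = 0x3A3AB0
s_1 = InvRound(s_0, k_1) = 0x5093A3
s_2 = InvRound(s_1, k_0) = 0xC9D509

0xC9D509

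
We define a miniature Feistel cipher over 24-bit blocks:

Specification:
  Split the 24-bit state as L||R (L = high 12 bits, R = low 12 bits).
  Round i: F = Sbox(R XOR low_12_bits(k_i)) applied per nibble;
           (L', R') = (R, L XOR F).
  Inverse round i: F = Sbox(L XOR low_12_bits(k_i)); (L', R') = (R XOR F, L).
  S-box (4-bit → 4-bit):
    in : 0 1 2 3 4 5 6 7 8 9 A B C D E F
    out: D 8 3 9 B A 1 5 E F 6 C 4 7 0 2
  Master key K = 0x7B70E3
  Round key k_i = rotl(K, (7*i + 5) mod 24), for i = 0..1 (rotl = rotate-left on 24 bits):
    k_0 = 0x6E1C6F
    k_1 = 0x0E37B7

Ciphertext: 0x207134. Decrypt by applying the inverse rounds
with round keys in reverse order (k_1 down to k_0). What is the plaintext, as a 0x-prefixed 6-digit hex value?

s_0 = ciphertext = 0x207134
s_1 = InvRound(s_0, k_1) = 0xBF9207
s_2 = InvRound(s_1, k_0) = 0x7F6BF9

0x7F6BF9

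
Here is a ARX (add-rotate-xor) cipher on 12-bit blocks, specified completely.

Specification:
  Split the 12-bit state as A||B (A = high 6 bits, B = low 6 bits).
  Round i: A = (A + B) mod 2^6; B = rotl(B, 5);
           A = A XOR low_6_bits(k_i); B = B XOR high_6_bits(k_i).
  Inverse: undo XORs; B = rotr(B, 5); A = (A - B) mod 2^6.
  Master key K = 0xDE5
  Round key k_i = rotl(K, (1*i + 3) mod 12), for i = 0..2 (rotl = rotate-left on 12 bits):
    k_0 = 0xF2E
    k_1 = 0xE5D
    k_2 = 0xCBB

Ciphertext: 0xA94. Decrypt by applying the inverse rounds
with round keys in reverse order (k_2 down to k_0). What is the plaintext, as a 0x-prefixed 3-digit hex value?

0xD2A

s_0 = ciphertext = 0xA94
s_1 = InvRound(s_0, k_2) = 0x10D
s_2 = InvRound(s_1, k_1) = 0xC29
s_3 = InvRound(s_2, k_0) = 0xD2A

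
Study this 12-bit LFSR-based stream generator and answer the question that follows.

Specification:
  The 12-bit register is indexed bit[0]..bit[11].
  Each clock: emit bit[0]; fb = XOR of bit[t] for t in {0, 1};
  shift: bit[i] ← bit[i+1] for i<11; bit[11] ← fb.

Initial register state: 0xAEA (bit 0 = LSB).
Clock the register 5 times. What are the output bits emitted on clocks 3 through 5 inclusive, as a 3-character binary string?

010

reg_0 = 0xAEA
clock 1: out=0, reg = 0xD75
clock 2: out=1, reg = 0xEBA
clock 3: out=0, reg = 0xF5D
clock 4: out=1, reg = 0xFAE
clock 5: out=0, reg = 0xFD7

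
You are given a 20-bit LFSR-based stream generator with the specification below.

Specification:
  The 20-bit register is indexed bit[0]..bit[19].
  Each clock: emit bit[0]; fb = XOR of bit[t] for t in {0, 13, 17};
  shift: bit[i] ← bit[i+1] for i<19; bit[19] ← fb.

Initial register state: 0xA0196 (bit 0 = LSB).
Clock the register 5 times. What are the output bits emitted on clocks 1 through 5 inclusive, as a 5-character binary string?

reg_0 = 0xA0196
clock 1: out=0, reg = 0xD00CB
clock 2: out=1, reg = 0xE8065
clock 3: out=1, reg = 0x74032
clock 4: out=0, reg = 0xBA019
clock 5: out=1, reg = 0xDD00C

01101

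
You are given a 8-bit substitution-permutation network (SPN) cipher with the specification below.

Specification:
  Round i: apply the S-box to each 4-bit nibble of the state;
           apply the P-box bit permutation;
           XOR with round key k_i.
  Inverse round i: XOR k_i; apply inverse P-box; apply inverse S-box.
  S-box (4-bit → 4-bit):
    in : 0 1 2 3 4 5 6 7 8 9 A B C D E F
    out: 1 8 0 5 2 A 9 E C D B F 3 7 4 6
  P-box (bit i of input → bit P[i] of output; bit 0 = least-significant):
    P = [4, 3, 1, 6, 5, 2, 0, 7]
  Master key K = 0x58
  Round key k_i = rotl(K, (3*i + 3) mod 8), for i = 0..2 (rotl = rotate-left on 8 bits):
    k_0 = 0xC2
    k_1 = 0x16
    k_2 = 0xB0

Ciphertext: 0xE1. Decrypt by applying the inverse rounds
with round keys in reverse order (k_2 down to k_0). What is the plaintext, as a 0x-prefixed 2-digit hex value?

s_0 = ciphertext = 0xE1
s_1 = InvRound(s_0, k_2) = 0xE6
s_2 = InvRound(s_1, k_1) = 0x66
s_3 = InvRound(s_2, k_0) = 0xA2

0xA2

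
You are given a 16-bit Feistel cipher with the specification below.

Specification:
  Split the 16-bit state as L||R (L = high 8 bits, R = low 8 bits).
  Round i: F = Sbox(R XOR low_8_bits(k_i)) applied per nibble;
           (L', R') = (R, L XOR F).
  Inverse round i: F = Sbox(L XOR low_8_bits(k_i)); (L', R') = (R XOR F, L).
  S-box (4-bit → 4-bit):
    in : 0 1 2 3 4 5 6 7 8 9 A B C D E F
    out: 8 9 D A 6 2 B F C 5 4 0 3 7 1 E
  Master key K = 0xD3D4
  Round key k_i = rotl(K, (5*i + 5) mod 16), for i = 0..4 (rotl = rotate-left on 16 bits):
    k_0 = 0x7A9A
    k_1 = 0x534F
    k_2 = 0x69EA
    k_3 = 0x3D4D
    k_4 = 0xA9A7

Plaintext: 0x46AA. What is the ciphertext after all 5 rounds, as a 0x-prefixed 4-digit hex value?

s_0 = plaintext = 0x46AA
s_1 = Round(s_0, k_0) = 0xAAEE
s_2 = Round(s_1, k_1) = 0xEEE3
s_3 = Round(s_2, k_2) = 0xE36B
s_4 = Round(s_3, k_3) = 0x6B38
s_5 = Round(s_4, k_4) = 0x3835

0x3835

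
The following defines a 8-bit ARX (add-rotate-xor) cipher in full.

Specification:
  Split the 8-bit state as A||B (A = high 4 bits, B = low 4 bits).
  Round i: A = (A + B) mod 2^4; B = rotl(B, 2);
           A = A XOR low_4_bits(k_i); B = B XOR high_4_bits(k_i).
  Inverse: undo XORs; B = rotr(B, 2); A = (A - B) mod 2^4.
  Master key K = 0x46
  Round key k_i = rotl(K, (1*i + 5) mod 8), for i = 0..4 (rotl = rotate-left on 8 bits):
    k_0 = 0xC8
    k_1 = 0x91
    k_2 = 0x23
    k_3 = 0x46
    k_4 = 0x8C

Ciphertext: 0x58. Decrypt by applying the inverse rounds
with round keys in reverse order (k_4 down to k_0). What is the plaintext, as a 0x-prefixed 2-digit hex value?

0xD6

s_0 = ciphertext = 0x58
s_1 = InvRound(s_0, k_4) = 0x90
s_2 = InvRound(s_1, k_3) = 0xE1
s_3 = InvRound(s_2, k_2) = 0x1C
s_4 = InvRound(s_3, k_1) = 0xB5
s_5 = InvRound(s_4, k_0) = 0xD6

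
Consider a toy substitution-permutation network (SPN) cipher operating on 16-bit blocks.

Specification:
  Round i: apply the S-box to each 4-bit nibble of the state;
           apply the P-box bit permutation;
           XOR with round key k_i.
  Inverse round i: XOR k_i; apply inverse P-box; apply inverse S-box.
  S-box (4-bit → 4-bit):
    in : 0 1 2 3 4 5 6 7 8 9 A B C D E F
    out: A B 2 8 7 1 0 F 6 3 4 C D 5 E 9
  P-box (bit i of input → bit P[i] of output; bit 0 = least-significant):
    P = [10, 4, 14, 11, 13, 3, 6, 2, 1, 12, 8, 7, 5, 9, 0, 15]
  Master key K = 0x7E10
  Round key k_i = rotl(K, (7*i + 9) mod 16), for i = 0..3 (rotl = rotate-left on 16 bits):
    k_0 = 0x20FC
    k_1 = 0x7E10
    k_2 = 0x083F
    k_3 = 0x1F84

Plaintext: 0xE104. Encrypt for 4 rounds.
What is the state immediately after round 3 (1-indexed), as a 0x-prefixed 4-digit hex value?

s_0 = plaintext = 0xE104
s_1 = Round(s_0, k_0) = 0xF663
s_2 = Round(s_1, k_1) = 0xF630
s_3 = Round(s_2, k_2) = 0x800B
s_4 = Round(s_3, k_3) = 0x4509

0x800B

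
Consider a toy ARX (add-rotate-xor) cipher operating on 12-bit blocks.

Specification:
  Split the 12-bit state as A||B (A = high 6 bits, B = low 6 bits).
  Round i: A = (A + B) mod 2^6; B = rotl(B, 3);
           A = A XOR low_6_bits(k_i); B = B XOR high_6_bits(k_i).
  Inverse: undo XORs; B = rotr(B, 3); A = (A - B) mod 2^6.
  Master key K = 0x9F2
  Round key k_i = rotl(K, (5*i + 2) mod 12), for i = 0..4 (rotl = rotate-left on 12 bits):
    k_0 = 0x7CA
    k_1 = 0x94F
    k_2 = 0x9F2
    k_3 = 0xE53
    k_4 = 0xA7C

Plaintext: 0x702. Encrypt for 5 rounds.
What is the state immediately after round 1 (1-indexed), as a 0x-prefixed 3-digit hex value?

0x50F

s_0 = plaintext = 0x702
s_1 = Round(s_0, k_0) = 0x50F
s_2 = Round(s_1, k_1) = 0xB1C
s_3 = Round(s_2, k_2) = 0xE84
s_4 = Round(s_3, k_3) = 0xB59
s_5 = Round(s_4, k_4) = 0xEA2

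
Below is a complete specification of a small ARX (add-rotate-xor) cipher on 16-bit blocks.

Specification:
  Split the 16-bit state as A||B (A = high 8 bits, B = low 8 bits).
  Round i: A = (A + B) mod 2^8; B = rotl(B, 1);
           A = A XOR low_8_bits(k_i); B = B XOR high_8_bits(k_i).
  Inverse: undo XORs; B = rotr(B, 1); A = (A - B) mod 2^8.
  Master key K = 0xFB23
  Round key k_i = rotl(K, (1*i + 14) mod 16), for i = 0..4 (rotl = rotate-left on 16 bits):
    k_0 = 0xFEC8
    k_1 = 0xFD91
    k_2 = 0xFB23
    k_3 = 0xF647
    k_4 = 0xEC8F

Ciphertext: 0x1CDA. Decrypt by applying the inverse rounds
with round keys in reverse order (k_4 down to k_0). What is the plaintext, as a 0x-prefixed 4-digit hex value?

0xCFA1

s_0 = ciphertext = 0x1CDA
s_1 = InvRound(s_0, k_4) = 0x781B
s_2 = InvRound(s_1, k_3) = 0x49F6
s_3 = InvRound(s_2, k_2) = 0xE486
s_4 = InvRound(s_3, k_1) = 0xB8BD
s_5 = InvRound(s_4, k_0) = 0xCFA1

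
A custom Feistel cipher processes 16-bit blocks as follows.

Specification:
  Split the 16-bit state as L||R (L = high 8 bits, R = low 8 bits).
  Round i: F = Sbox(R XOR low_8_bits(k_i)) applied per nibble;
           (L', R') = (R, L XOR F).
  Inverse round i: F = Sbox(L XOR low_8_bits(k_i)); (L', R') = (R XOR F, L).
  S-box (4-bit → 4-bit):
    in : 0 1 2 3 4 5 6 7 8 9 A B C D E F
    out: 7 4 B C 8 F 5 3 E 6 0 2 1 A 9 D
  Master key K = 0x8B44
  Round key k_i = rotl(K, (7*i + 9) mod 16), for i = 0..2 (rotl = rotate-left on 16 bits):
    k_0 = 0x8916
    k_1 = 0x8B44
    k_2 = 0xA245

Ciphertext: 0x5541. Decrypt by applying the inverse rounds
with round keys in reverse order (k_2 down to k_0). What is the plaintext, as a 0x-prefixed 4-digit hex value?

0x18DE

s_0 = ciphertext = 0x5541
s_1 = InvRound(s_0, k_2) = 0x0655
s_2 = InvRound(s_1, k_1) = 0xDE06
s_3 = InvRound(s_2, k_0) = 0x18DE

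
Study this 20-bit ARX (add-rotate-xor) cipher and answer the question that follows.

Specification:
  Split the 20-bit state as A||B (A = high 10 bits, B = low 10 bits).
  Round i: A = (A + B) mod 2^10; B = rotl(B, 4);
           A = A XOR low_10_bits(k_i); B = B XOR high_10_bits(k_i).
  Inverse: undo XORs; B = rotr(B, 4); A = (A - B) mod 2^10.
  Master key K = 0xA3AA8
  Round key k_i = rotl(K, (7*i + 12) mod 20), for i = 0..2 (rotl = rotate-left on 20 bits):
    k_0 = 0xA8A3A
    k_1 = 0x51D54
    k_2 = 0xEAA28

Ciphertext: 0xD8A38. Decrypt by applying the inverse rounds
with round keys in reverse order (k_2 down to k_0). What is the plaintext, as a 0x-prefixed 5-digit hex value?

s_0 = ciphertext = 0xD8A38
s_1 = InvRound(s_0, k_2) = 0x2C499
s_2 = InvRound(s_1, k_1) = 0x9239D
s_3 = InvRound(s_2, k_0) = 0x27FD3

0x27FD3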